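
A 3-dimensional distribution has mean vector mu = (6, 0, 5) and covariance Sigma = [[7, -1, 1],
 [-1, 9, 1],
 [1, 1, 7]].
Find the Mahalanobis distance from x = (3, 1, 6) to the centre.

Step 1 — centre the observation: (x - mu) = (-3, 1, 1).

Step 2 — invert Sigma (cofactor / det for 3×3, or solve directly):
  Sigma^{-1} = [[0.149, 0.0192, -0.024],
 [0.0192, 0.1154, -0.0192],
 [-0.024, -0.0192, 0.149]].

Step 3 — form the quadratic (x - mu)^T · Sigma^{-1} · (x - mu):
  Sigma^{-1} · (x - mu) = (-0.4519, 0.0385, 0.2019).
  (x - mu)^T · [Sigma^{-1} · (x - mu)] = (-3)·(-0.4519) + (1)·(0.0385) + (1)·(0.2019) = 1.5962.

Step 4 — take square root: d = √(1.5962) ≈ 1.2634.

d(x, mu) = √(1.5962) ≈ 1.2634


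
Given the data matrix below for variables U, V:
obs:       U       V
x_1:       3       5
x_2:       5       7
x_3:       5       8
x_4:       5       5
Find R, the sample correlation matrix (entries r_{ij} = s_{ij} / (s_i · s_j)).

Step 1 — column means:
  mean(U) = (3 + 5 + 5 + 5) / 4 = 18/4 = 4.5
  mean(V) = (5 + 7 + 8 + 5) / 4 = 25/4 = 6.25

Step 2 — sample variances and covariances s[i,j] = (1/(n-1)) · Σ_k (x_{k,i} - mean_i) · (x_{k,j} - mean_j), with n-1 = 3:
  s[U,U] = ((-1.5)·(-1.5) + (0.5)·(0.5) + (0.5)·(0.5) + (0.5)·(0.5)) / 3 = 3/3 = 1
  s[U,V] = ((-1.5)·(-1.25) + (0.5)·(0.75) + (0.5)·(1.75) + (0.5)·(-1.25)) / 3 = 2.5/3 = 0.8333
  s[V,V] = ((-1.25)·(-1.25) + (0.75)·(0.75) + (1.75)·(1.75) + (-1.25)·(-1.25)) / 3 = 6.75/3 = 2.25
  Sample standard deviations s_i = √(s[i,i]):
  s(U) = √(1) = 1
  s(V) = √(2.25) = 1.5

Step 3 — r_{ij} = s_{ij} / (s_i · s_j):
  r[U,U] = 1 (diagonal).
  r[U,V] = 0.8333 / (1 · 1.5) = 0.8333 / 1.5 = 0.5556
  r[V,V] = 1 (diagonal).

R is symmetric with unit diagonal. Assembling:

R = [[1, 0.5556],
 [0.5556, 1]]


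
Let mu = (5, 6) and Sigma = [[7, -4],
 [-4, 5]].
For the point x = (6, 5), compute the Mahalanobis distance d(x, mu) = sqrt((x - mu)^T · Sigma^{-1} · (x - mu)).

Step 1 — centre the observation: (x - mu) = (1, -1).

Step 2 — invert Sigma. det(Sigma) = 7·5 - (-4)² = 19.
  Sigma^{-1} = (1/det) · [[d, -b], [-b, a]] = [[0.2632, 0.2105],
 [0.2105, 0.3684]].

Step 3 — form the quadratic (x - mu)^T · Sigma^{-1} · (x - mu):
  Sigma^{-1} · (x - mu) = (0.0526, -0.1579).
  (x - mu)^T · [Sigma^{-1} · (x - mu)] = (1)·(0.0526) + (-1)·(-0.1579) = 0.2105.

Step 4 — take square root: d = √(0.2105) ≈ 0.4588.

d(x, mu) = √(0.2105) ≈ 0.4588


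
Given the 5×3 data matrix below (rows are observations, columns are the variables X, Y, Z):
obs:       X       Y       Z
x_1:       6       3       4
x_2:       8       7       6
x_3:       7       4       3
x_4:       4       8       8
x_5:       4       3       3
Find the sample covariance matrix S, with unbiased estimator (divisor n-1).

Step 1 — column means:
  mean(X) = (6 + 8 + 7 + 4 + 4) / 5 = 29/5 = 5.8
  mean(Y) = (3 + 7 + 4 + 8 + 3) / 5 = 25/5 = 5
  mean(Z) = (4 + 6 + 3 + 8 + 3) / 5 = 24/5 = 4.8

Step 2 — sample covariance S[i,j] = (1/(n-1)) · Σ_k (x_{k,i} - mean_i) · (x_{k,j} - mean_j), with n-1 = 4.
  S[X,X] = ((0.2)·(0.2) + (2.2)·(2.2) + (1.2)·(1.2) + (-1.8)·(-1.8) + (-1.8)·(-1.8)) / 4 = 12.8/4 = 3.2
  S[X,Y] = ((0.2)·(-2) + (2.2)·(2) + (1.2)·(-1) + (-1.8)·(3) + (-1.8)·(-2)) / 4 = 1/4 = 0.25
  S[X,Z] = ((0.2)·(-0.8) + (2.2)·(1.2) + (1.2)·(-1.8) + (-1.8)·(3.2) + (-1.8)·(-1.8)) / 4 = -2.2/4 = -0.55
  S[Y,Y] = ((-2)·(-2) + (2)·(2) + (-1)·(-1) + (3)·(3) + (-2)·(-2)) / 4 = 22/4 = 5.5
  S[Y,Z] = ((-2)·(-0.8) + (2)·(1.2) + (-1)·(-1.8) + (3)·(3.2) + (-2)·(-1.8)) / 4 = 19/4 = 4.75
  S[Z,Z] = ((-0.8)·(-0.8) + (1.2)·(1.2) + (-1.8)·(-1.8) + (3.2)·(3.2) + (-1.8)·(-1.8)) / 4 = 18.8/4 = 4.7

S is symmetric (S[j,i] = S[i,j]). Assembling:

S = [[3.2, 0.25, -0.55],
 [0.25, 5.5, 4.75],
 [-0.55, 4.75, 4.7]]


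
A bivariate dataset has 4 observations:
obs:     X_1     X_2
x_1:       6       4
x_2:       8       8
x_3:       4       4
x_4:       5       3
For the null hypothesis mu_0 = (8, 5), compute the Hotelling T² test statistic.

Step 1 — sample mean vector:
  mean(X_1) = (6 + 8 + 4 + 5) / 4 = 23/4 = 5.75
  mean(X_2) = (4 + 8 + 4 + 3) / 4 = 19/4 = 4.75
  x̄ = (5.75, 4.75),  deviation x̄ - mu_0 = (5.75, 4.75) - (8, 5) = (-2.25, -0.25).

Step 2 — sample covariance matrix, S[i,j] = (1/(n-1)) · Σ_k (x_{k,i} - mean_i) · (x_{k,j} - mean_j), divisor n-1 = 3:
  S[X_1,X_1] = ((0.25)·(0.25) + (2.25)·(2.25) + (-1.75)·(-1.75) + (-0.75)·(-0.75)) / 3 = 8.75/3 = 2.9167
  S[X_1,X_2] = ((0.25)·(-0.75) + (2.25)·(3.25) + (-1.75)·(-0.75) + (-0.75)·(-1.75)) / 3 = 9.75/3 = 3.25
  S[X_2,X_2] = ((-0.75)·(-0.75) + (3.25)·(3.25) + (-0.75)·(-0.75) + (-1.75)·(-1.75)) / 3 = 14.75/3 = 4.9167
  S = [[2.9167, 3.25],
 [3.25, 4.9167]].

Step 3 — invert S. det(S) = 2.9167·4.9167 - (3.25)² = 3.7778.
  S^{-1} = (1/det) · [[d, -b], [-b, a]] = [[1.3015, -0.8603],
 [-0.8603, 0.7721]].

Step 4 — quadratic form (x̄ - mu_0)^T · S^{-1} · (x̄ - mu_0):
  S^{-1} · (x̄ - mu_0) = (-2.7132, 1.7426),
  (x̄ - mu_0)^T · [...] = (-2.25)·(-2.7132) + (-0.25)·(1.7426) = 5.6691.

Step 5 — scale by n: T² = 4 · 5.6691 = 22.6765.

T² ≈ 22.6765


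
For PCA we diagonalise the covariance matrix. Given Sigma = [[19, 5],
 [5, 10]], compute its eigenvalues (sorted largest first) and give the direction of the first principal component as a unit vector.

Step 1 — characteristic polynomial of 2×2 Sigma:
  det(Sigma - λI) = λ² - trace · λ + det = 0.
  trace = 19 + 10 = 29, det = 19·10 - (5)² = 165.
Step 2 — discriminant:
  Δ = trace² - 4·det = 841 - 660 = 181.
Step 3 — eigenvalues:
  λ = (trace ± √Δ)/2 = (29 ± 13.4536)/2,
  λ_1 = 21.2268,  λ_2 = 7.7732.

Step 4 — unit eigenvector for λ_1: solve (Sigma - λ_1 I)v = 0. First row:
  (19 - 21.2268)·v_x + (5)·v_y = 0, i.e. (-2.2268)·v_x + (5)·v_y = 0,
  so v ∝ (b, λ_1 - a) = (5, 2.2268) = u.
  ||u|| = √((5)² + (2.2268)²) = √(29.9587) ≈ 5.4735,
  v_1 = u/||u|| ≈ (0.9135, 0.4068) (||v_1|| = 1).

λ_1 = 21.2268,  λ_2 = 7.7732;  v_1 ≈ (0.9135, 0.4068)


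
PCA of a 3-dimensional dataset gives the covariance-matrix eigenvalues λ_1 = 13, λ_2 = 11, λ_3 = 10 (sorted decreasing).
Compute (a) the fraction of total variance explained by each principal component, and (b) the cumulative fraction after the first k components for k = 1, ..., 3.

Step 1 — total variance = trace(Sigma) = Σ λ_i = 13 + 11 + 10 = 34.

Step 2 — fraction explained by component i = λ_i / Σ λ:
  PC1: 13/34 = 0.3824
  PC2: 11/34 = 0.3235
  PC3: 10/34 = 0.2941

Step 3 — cumulative fraction after k components = (λ_1 + ... + λ_k) / Σ λ:
  k = 1: 13/34 = 0.3824
  k = 2: (13 + 11)/34 = 24/34 = 0.7059
  k = 3: (13 + 11 + 10)/34 = 34/34 = 1

Summary (fraction, with percent):

explained: PC1 0.3824 (38.24%), PC2 0.3235 (32.35%), PC3 0.2941 (29.41%);  cumulative: 0.3824, 0.7059, 1


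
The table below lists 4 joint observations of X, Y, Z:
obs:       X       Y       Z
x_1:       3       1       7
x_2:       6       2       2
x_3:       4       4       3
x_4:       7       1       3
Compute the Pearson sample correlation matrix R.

Step 1 — column means:
  mean(X) = (3 + 6 + 4 + 7) / 4 = 20/4 = 5
  mean(Y) = (1 + 2 + 4 + 1) / 4 = 8/4 = 2
  mean(Z) = (7 + 2 + 3 + 3) / 4 = 15/4 = 3.75

Step 2 — sample variances and covariances s[i,j] = (1/(n-1)) · Σ_k (x_{k,i} - mean_i) · (x_{k,j} - mean_j), with n-1 = 3:
  s[X,X] = ((-2)·(-2) + (1)·(1) + (-1)·(-1) + (2)·(2)) / 3 = 10/3 = 3.3333
  s[X,Y] = ((-2)·(-1) + (1)·(0) + (-1)·(2) + (2)·(-1)) / 3 = -2/3 = -0.6667
  s[X,Z] = ((-2)·(3.25) + (1)·(-1.75) + (-1)·(-0.75) + (2)·(-0.75)) / 3 = -9/3 = -3
  s[Y,Y] = ((-1)·(-1) + (0)·(0) + (2)·(2) + (-1)·(-1)) / 3 = 6/3 = 2
  s[Y,Z] = ((-1)·(3.25) + (0)·(-1.75) + (2)·(-0.75) + (-1)·(-0.75)) / 3 = -4/3 = -1.3333
  s[Z,Z] = ((3.25)·(3.25) + (-1.75)·(-1.75) + (-0.75)·(-0.75) + (-0.75)·(-0.75)) / 3 = 14.75/3 = 4.9167
  Sample standard deviations s_i = √(s[i,i]):
  s(X) = √(3.3333) = 1.8257
  s(Y) = √(2) = 1.4142
  s(Z) = √(4.9167) = 2.2174

Step 3 — r_{ij} = s_{ij} / (s_i · s_j):
  r[X,X] = 1 (diagonal).
  r[X,Y] = -0.6667 / (1.8257 · 1.4142) = -0.6667 / 2.582 = -0.2582
  r[X,Z] = -3 / (1.8257 · 2.2174) = -3 / 4.0483 = -0.741
  r[Y,Y] = 1 (diagonal).
  r[Y,Z] = -1.3333 / (1.4142 · 2.2174) = -1.3333 / 3.1358 = -0.4252
  r[Z,Z] = 1 (diagonal).

R is symmetric with unit diagonal. Assembling:

R = [[1, -0.2582, -0.741],
 [-0.2582, 1, -0.4252],
 [-0.741, -0.4252, 1]]


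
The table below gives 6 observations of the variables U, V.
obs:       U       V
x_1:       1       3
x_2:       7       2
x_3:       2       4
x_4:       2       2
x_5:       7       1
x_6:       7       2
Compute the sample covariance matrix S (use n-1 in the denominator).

Step 1 — column means:
  mean(U) = (1 + 7 + 2 + 2 + 7 + 7) / 6 = 26/6 = 4.3333
  mean(V) = (3 + 2 + 4 + 2 + 1 + 2) / 6 = 14/6 = 2.3333

Step 2 — sample covariance S[i,j] = (1/(n-1)) · Σ_k (x_{k,i} - mean_i) · (x_{k,j} - mean_j), with n-1 = 5.
  S[U,U] = ((-3.3333)·(-3.3333) + (2.6667)·(2.6667) + (-2.3333)·(-2.3333) + (-2.3333)·(-2.3333) + (2.6667)·(2.6667) + (2.6667)·(2.6667)) / 5 = 43.3333/5 = 8.6667
  S[U,V] = ((-3.3333)·(0.6667) + (2.6667)·(-0.3333) + (-2.3333)·(1.6667) + (-2.3333)·(-0.3333) + (2.6667)·(-1.3333) + (2.6667)·(-0.3333)) / 5 = -10.6667/5 = -2.1333
  S[V,V] = ((0.6667)·(0.6667) + (-0.3333)·(-0.3333) + (1.6667)·(1.6667) + (-0.3333)·(-0.3333) + (-1.3333)·(-1.3333) + (-0.3333)·(-0.3333)) / 5 = 5.3333/5 = 1.0667

S is symmetric (S[j,i] = S[i,j]). Assembling:

S = [[8.6667, -2.1333],
 [-2.1333, 1.0667]]


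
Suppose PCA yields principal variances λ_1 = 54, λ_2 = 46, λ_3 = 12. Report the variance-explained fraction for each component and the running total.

Step 1 — total variance = trace(Sigma) = Σ λ_i = 54 + 46 + 12 = 112.

Step 2 — fraction explained by component i = λ_i / Σ λ:
  PC1: 54/112 = 0.4821
  PC2: 46/112 = 0.4107
  PC3: 12/112 = 0.1071

Step 3 — cumulative fraction after k components = (λ_1 + ... + λ_k) / Σ λ:
  k = 1: 54/112 = 0.4821
  k = 2: (54 + 46)/112 = 100/112 = 0.8929
  k = 3: (54 + 46 + 12)/112 = 112/112 = 1

Summary (fraction, with percent):

explained: PC1 0.4821 (48.21%), PC2 0.4107 (41.07%), PC3 0.1071 (10.71%);  cumulative: 0.4821, 0.8929, 1


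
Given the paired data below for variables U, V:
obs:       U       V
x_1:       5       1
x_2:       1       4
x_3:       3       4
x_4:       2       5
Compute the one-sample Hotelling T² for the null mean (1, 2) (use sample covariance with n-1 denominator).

Step 1 — sample mean vector:
  mean(U) = (5 + 1 + 3 + 2) / 4 = 11/4 = 2.75
  mean(V) = (1 + 4 + 4 + 5) / 4 = 14/4 = 3.5
  x̄ = (2.75, 3.5),  deviation x̄ - mu_0 = (2.75, 3.5) - (1, 2) = (1.75, 1.5).

Step 2 — sample covariance matrix, S[i,j] = (1/(n-1)) · Σ_k (x_{k,i} - mean_i) · (x_{k,j} - mean_j), divisor n-1 = 3:
  S[U,U] = ((2.25)·(2.25) + (-1.75)·(-1.75) + (0.25)·(0.25) + (-0.75)·(-0.75)) / 3 = 8.75/3 = 2.9167
  S[U,V] = ((2.25)·(-2.5) + (-1.75)·(0.5) + (0.25)·(0.5) + (-0.75)·(1.5)) / 3 = -7.5/3 = -2.5
  S[V,V] = ((-2.5)·(-2.5) + (0.5)·(0.5) + (0.5)·(0.5) + (1.5)·(1.5)) / 3 = 9/3 = 3
  S = [[2.9167, -2.5],
 [-2.5, 3]].

Step 3 — invert S. det(S) = 2.9167·3 - (-2.5)² = 2.5.
  S^{-1} = (1/det) · [[d, -b], [-b, a]] = [[1.2, 1],
 [1, 1.1667]].

Step 4 — quadratic form (x̄ - mu_0)^T · S^{-1} · (x̄ - mu_0):
  S^{-1} · (x̄ - mu_0) = (3.6, 3.5),
  (x̄ - mu_0)^T · [...] = (1.75)·(3.6) + (1.5)·(3.5) = 11.55.

Step 5 — scale by n: T² = 4 · 11.55 = 46.2.

T² ≈ 46.2


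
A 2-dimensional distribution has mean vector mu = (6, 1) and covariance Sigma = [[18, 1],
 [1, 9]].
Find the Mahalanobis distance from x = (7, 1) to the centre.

Step 1 — centre the observation: (x - mu) = (1, 0).

Step 2 — invert Sigma. det(Sigma) = 18·9 - (1)² = 161.
  Sigma^{-1} = (1/det) · [[d, -b], [-b, a]] = [[0.0559, -0.0062],
 [-0.0062, 0.1118]].

Step 3 — form the quadratic (x - mu)^T · Sigma^{-1} · (x - mu):
  Sigma^{-1} · (x - mu) = (0.0559, -0.0062).
  (x - mu)^T · [Sigma^{-1} · (x - mu)] = (1)·(0.0559) + (0)·(-0.0062) = 0.0559.

Step 4 — take square root: d = √(0.0559) ≈ 0.2364.

d(x, mu) = √(0.0559) ≈ 0.2364


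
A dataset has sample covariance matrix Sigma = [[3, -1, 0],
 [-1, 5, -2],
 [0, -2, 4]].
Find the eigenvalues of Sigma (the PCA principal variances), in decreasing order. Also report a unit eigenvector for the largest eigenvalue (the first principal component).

Step 1 — characteristic polynomial p(λ) = det(λI - Sigma) = λ³ - tr·λ² + c_1·λ - det, where tr = trace, c_1 = sum of the principal 2×2 minors, det = det(Sigma):
  tr = 3 + 5 + 4 = 12,
  c_1 = (3·5 - (-1)²) + (3·4 - (0)²) + (5·4 - (-2)²) = 14 + 12 + 16 = 42,
  det = 3·(5·4 - (-2)²) - (-1)·((-1)·4 - (-2)·(0)) + (0)·((-1)·(-2) - 5·(0)) = 3·(16) - (-1)·(-4) + (0)·(2) = 44.
  So p(λ) = λ³ - 12λ² + 42λ - 44.
Step 2 — look for an integer root (rational root theorem: any rational root is an integer divisor of 44). Testing λ = 2:
  p(2) = 8 - 48 + 84 - 44 = 0  ✓
  Dividing out (λ - 2): p(λ) = (λ - 2)(λ² - 10λ + 22).
Step 3 — remaining eigenvalues from the quadratic λ² - 10λ + 22 = 0:
  Δ = 10² - 4·22 = 100 - 88 = 12,  λ = (10 ± √12)/2 = (10 ± 3.4641)/2 ≈ 6.7321 or 3.2679.
  Sorted: λ_1 = 6.7321,  λ_2 = 3.2679,  λ_3 = 2  (check: sum = 12 = tr ✓).

Step 4 — unit eigenvector for λ_1 ≈ 6.7321: v spans the null space of (Sigma - λ_1 I), whose rows are
  r_1 = (-3.7321, -1, 0),  r_2 = (-1, -1.7321, -2),  r_3 = (0, -2, -2.7321).
  v is orthogonal to every row, so take v ∝ r_1 × r_2 = ((-1)·(-2) - (0)·(-1.7321), (0)·(-1) - (-3.7321)·(-2), (-3.7321)·(-1.7321) - (-1)·(-1)) ≈ (2, -7.4641, 5.4641).
  Let u = (2, -7.4641, 5.4641).
  ||u|| = √((2)² + (-7.4641)² + (5.4641)²) = √(89.5692) ≈ 9.4641,  v_1 = u/||u|| ≈ (0.2113, -0.7887, 0.5774) (||v_1|| = 1).

λ_1 = 6.7321,  λ_2 = 3.2679,  λ_3 = 2;  v_1 ≈ (0.2113, -0.7887, 0.5774)


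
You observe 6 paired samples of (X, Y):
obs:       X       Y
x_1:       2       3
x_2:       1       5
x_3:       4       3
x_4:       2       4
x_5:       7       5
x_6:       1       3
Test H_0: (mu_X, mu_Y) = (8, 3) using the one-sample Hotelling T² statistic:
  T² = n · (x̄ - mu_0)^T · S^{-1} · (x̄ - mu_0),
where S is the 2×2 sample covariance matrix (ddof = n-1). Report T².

Step 1 — sample mean vector:
  mean(X) = (2 + 1 + 4 + 2 + 7 + 1) / 6 = 17/6 = 2.8333
  mean(Y) = (3 + 5 + 3 + 4 + 5 + 3) / 6 = 23/6 = 3.8333
  x̄ = (2.8333, 3.8333),  deviation x̄ - mu_0 = (2.8333, 3.8333) - (8, 3) = (-5.1667, 0.8333).

Step 2 — sample covariance matrix, S[i,j] = (1/(n-1)) · Σ_k (x_{k,i} - mean_i) · (x_{k,j} - mean_j), divisor n-1 = 5:
  S[X,X] = ((-0.8333)·(-0.8333) + (-1.8333)·(-1.8333) + (1.1667)·(1.1667) + (-0.8333)·(-0.8333) + (4.1667)·(4.1667) + (-1.8333)·(-1.8333)) / 5 = 26.8333/5 = 5.3667
  S[X,Y] = ((-0.8333)·(-0.8333) + (-1.8333)·(1.1667) + (1.1667)·(-0.8333) + (-0.8333)·(0.1667) + (4.1667)·(1.1667) + (-1.8333)·(-0.8333)) / 5 = 3.8333/5 = 0.7667
  S[Y,Y] = ((-0.8333)·(-0.8333) + (1.1667)·(1.1667) + (-0.8333)·(-0.8333) + (0.1667)·(0.1667) + (1.1667)·(1.1667) + (-0.8333)·(-0.8333)) / 5 = 4.8333/5 = 0.9667
  S = [[5.3667, 0.7667],
 [0.7667, 0.9667]].

Step 3 — invert S. det(S) = 5.3667·0.9667 - (0.7667)² = 4.6.
  S^{-1} = (1/det) · [[d, -b], [-b, a]] = [[0.2101, -0.1667],
 [-0.1667, 1.1667]].

Step 4 — quadratic form (x̄ - mu_0)^T · S^{-1} · (x̄ - mu_0):
  S^{-1} · (x̄ - mu_0) = (-1.2246, 1.8333),
  (x̄ - mu_0)^T · [...] = (-5.1667)·(-1.2246) + (0.8333)·(1.8333) = 7.8551.

Step 5 — scale by n: T² = 6 · 7.8551 = 47.1304.

T² ≈ 47.1304


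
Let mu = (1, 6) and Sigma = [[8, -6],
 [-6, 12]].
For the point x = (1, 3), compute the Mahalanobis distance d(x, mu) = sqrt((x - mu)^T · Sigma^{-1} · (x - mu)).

Step 1 — centre the observation: (x - mu) = (0, -3).

Step 2 — invert Sigma. det(Sigma) = 8·12 - (-6)² = 60.
  Sigma^{-1} = (1/det) · [[d, -b], [-b, a]] = [[0.2, 0.1],
 [0.1, 0.1333]].

Step 3 — form the quadratic (x - mu)^T · Sigma^{-1} · (x - mu):
  Sigma^{-1} · (x - mu) = (-0.3, -0.4).
  (x - mu)^T · [Sigma^{-1} · (x - mu)] = (0)·(-0.3) + (-3)·(-0.4) = 1.2.

Step 4 — take square root: d = √(1.2) ≈ 1.0954.

d(x, mu) = √(1.2) ≈ 1.0954


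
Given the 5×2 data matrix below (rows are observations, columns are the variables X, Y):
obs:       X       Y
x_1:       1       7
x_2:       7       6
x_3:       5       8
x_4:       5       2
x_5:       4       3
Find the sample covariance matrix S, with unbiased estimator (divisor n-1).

Step 1 — column means:
  mean(X) = (1 + 7 + 5 + 5 + 4) / 5 = 22/5 = 4.4
  mean(Y) = (7 + 6 + 8 + 2 + 3) / 5 = 26/5 = 5.2

Step 2 — sample covariance S[i,j] = (1/(n-1)) · Σ_k (x_{k,i} - mean_i) · (x_{k,j} - mean_j), with n-1 = 4.
  S[X,X] = ((-3.4)·(-3.4) + (2.6)·(2.6) + (0.6)·(0.6) + (0.6)·(0.6) + (-0.4)·(-0.4)) / 4 = 19.2/4 = 4.8
  S[X,Y] = ((-3.4)·(1.8) + (2.6)·(0.8) + (0.6)·(2.8) + (0.6)·(-3.2) + (-0.4)·(-2.2)) / 4 = -3.4/4 = -0.85
  S[Y,Y] = ((1.8)·(1.8) + (0.8)·(0.8) + (2.8)·(2.8) + (-3.2)·(-3.2) + (-2.2)·(-2.2)) / 4 = 26.8/4 = 6.7

S is symmetric (S[j,i] = S[i,j]). Assembling:

S = [[4.8, -0.85],
 [-0.85, 6.7]]


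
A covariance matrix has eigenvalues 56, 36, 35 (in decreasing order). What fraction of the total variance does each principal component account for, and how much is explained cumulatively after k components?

Step 1 — total variance = trace(Sigma) = Σ λ_i = 56 + 36 + 35 = 127.

Step 2 — fraction explained by component i = λ_i / Σ λ:
  PC1: 56/127 = 0.4409
  PC2: 36/127 = 0.2835
  PC3: 35/127 = 0.2756

Step 3 — cumulative fraction after k components = (λ_1 + ... + λ_k) / Σ λ:
  k = 1: 56/127 = 0.4409
  k = 2: (56 + 36)/127 = 92/127 = 0.7244
  k = 3: (56 + 36 + 35)/127 = 127/127 = 1

Summary (fraction, with percent):

explained: PC1 0.4409 (44.09%), PC2 0.2835 (28.35%), PC3 0.2756 (27.56%);  cumulative: 0.4409, 0.7244, 1


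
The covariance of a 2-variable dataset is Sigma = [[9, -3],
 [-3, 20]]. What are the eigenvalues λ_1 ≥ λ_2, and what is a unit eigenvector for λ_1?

Step 1 — characteristic polynomial of 2×2 Sigma:
  det(Sigma - λI) = λ² - trace · λ + det = 0.
  trace = 9 + 20 = 29, det = 9·20 - (-3)² = 171.
Step 2 — discriminant:
  Δ = trace² - 4·det = 841 - 684 = 157.
Step 3 — eigenvalues:
  λ = (trace ± √Δ)/2 = (29 ± 12.53)/2,
  λ_1 = 20.765,  λ_2 = 8.235.

Step 4 — unit eigenvector for λ_1: solve (Sigma - λ_1 I)v = 0. First row:
  (9 - 20.765)·v_x + (-3)·v_y = 0, i.e. (-11.765)·v_x + (-3)·v_y = 0,
  so v ∝ (b, λ_1 - a) = (-3, 11.765); multiply by -1 so the first entry is positive: u = (3, -11.765).
  ||u|| = √((3)² + (-11.765)²) = √(147.4148) ≈ 12.1414,
  v_1 = u/||u|| ≈ (0.2471, -0.969) (||v_1|| = 1).

λ_1 = 20.765,  λ_2 = 8.235;  v_1 ≈ (0.2471, -0.969)


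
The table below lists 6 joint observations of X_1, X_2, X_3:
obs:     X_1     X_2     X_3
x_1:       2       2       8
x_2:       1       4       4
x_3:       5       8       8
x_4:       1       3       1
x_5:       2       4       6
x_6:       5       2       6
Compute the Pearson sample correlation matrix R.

Step 1 — column means:
  mean(X_1) = (2 + 1 + 5 + 1 + 2 + 5) / 6 = 16/6 = 2.6667
  mean(X_2) = (2 + 4 + 8 + 3 + 4 + 2) / 6 = 23/6 = 3.8333
  mean(X_3) = (8 + 4 + 8 + 1 + 6 + 6) / 6 = 33/6 = 5.5

Step 2 — sample variances and covariances s[i,j] = (1/(n-1)) · Σ_k (x_{k,i} - mean_i) · (x_{k,j} - mean_j), with n-1 = 5:
  s[X_1,X_1] = ((-0.6667)·(-0.6667) + (-1.6667)·(-1.6667) + (2.3333)·(2.3333) + (-1.6667)·(-1.6667) + (-0.6667)·(-0.6667) + (2.3333)·(2.3333)) / 5 = 17.3333/5 = 3.4667
  s[X_1,X_2] = ((-0.6667)·(-1.8333) + (-1.6667)·(0.1667) + (2.3333)·(4.1667) + (-1.6667)·(-0.8333) + (-0.6667)·(0.1667) + (2.3333)·(-1.8333)) / 5 = 7.6667/5 = 1.5333
  s[X_1,X_3] = ((-0.6667)·(2.5) + (-1.6667)·(-1.5) + (2.3333)·(2.5) + (-1.6667)·(-4.5) + (-0.6667)·(0.5) + (2.3333)·(0.5)) / 5 = 15/5 = 3
  s[X_2,X_2] = ((-1.8333)·(-1.8333) + (0.1667)·(0.1667) + (4.1667)·(4.1667) + (-0.8333)·(-0.8333) + (0.1667)·(0.1667) + (-1.8333)·(-1.8333)) / 5 = 24.8333/5 = 4.9667
  s[X_2,X_3] = ((-1.8333)·(2.5) + (0.1667)·(-1.5) + (4.1667)·(2.5) + (-0.8333)·(-4.5) + (0.1667)·(0.5) + (-1.8333)·(0.5)) / 5 = 8.5/5 = 1.7
  s[X_3,X_3] = ((2.5)·(2.5) + (-1.5)·(-1.5) + (2.5)·(2.5) + (-4.5)·(-4.5) + (0.5)·(0.5) + (0.5)·(0.5)) / 5 = 35.5/5 = 7.1
  Sample standard deviations s_i = √(s[i,i]):
  s(X_1) = √(3.4667) = 1.8619
  s(X_2) = √(4.9667) = 2.2286
  s(X_3) = √(7.1) = 2.6646

Step 3 — r_{ij} = s_{ij} / (s_i · s_j):
  r[X_1,X_1] = 1 (diagonal).
  r[X_1,X_2] = 1.5333 / (1.8619 · 2.2286) = 1.5333 / 4.1494 = 0.3695
  r[X_1,X_3] = 3 / (1.8619 · 2.6646) = 3 / 4.9612 = 0.6047
  r[X_2,X_2] = 1 (diagonal).
  r[X_2,X_3] = 1.7 / (2.2286 · 2.6646) = 1.7 / 5.9383 = 0.2863
  r[X_3,X_3] = 1 (diagonal).

R is symmetric with unit diagonal. Assembling:

R = [[1, 0.3695, 0.6047],
 [0.3695, 1, 0.2863],
 [0.6047, 0.2863, 1]]


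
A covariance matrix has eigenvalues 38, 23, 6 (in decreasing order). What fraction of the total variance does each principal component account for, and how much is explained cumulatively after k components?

Step 1 — total variance = trace(Sigma) = Σ λ_i = 38 + 23 + 6 = 67.

Step 2 — fraction explained by component i = λ_i / Σ λ:
  PC1: 38/67 = 0.5672
  PC2: 23/67 = 0.3433
  PC3: 6/67 = 0.0896

Step 3 — cumulative fraction after k components = (λ_1 + ... + λ_k) / Σ λ:
  k = 1: 38/67 = 0.5672
  k = 2: (38 + 23)/67 = 61/67 = 0.9104
  k = 3: (38 + 23 + 6)/67 = 67/67 = 1

Summary (fraction, with percent):

explained: PC1 0.5672 (56.72%), PC2 0.3433 (34.33%), PC3 0.0896 (8.96%);  cumulative: 0.5672, 0.9104, 1


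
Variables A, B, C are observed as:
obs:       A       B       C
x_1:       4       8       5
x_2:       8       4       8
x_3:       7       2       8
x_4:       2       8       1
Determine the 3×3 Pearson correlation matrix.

Step 1 — column means:
  mean(A) = (4 + 8 + 7 + 2) / 4 = 21/4 = 5.25
  mean(B) = (8 + 4 + 2 + 8) / 4 = 22/4 = 5.5
  mean(C) = (5 + 8 + 8 + 1) / 4 = 22/4 = 5.5

Step 2 — sample variances and covariances s[i,j] = (1/(n-1)) · Σ_k (x_{k,i} - mean_i) · (x_{k,j} - mean_j), with n-1 = 3:
  s[A,A] = ((-1.25)·(-1.25) + (2.75)·(2.75) + (1.75)·(1.75) + (-3.25)·(-3.25)) / 3 = 22.75/3 = 7.5833
  s[A,B] = ((-1.25)·(2.5) + (2.75)·(-1.5) + (1.75)·(-3.5) + (-3.25)·(2.5)) / 3 = -21.5/3 = -7.1667
  s[A,C] = ((-1.25)·(-0.5) + (2.75)·(2.5) + (1.75)·(2.5) + (-3.25)·(-4.5)) / 3 = 26.5/3 = 8.8333
  s[B,B] = ((2.5)·(2.5) + (-1.5)·(-1.5) + (-3.5)·(-3.5) + (2.5)·(2.5)) / 3 = 27/3 = 9
  s[B,C] = ((2.5)·(-0.5) + (-1.5)·(2.5) + (-3.5)·(2.5) + (2.5)·(-4.5)) / 3 = -25/3 = -8.3333
  s[C,C] = ((-0.5)·(-0.5) + (2.5)·(2.5) + (2.5)·(2.5) + (-4.5)·(-4.5)) / 3 = 33/3 = 11
  Sample standard deviations s_i = √(s[i,i]):
  s(A) = √(7.5833) = 2.7538
  s(B) = √(9) = 3
  s(C) = √(11) = 3.3166

Step 3 — r_{ij} = s_{ij} / (s_i · s_j):
  r[A,A] = 1 (diagonal).
  r[A,B] = -7.1667 / (2.7538 · 3) = -7.1667 / 8.2614 = -0.8675
  r[A,C] = 8.8333 / (2.7538 · 3.3166) = 8.8333 / 9.1333 = 0.9672
  r[B,B] = 1 (diagonal).
  r[B,C] = -8.3333 / (3 · 3.3166) = -8.3333 / 9.9499 = -0.8375
  r[C,C] = 1 (diagonal).

R is symmetric with unit diagonal. Assembling:

R = [[1, -0.8675, 0.9672],
 [-0.8675, 1, -0.8375],
 [0.9672, -0.8375, 1]]


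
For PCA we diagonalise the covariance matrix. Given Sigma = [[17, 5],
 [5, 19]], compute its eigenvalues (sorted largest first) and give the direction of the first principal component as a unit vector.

Step 1 — characteristic polynomial of 2×2 Sigma:
  det(Sigma - λI) = λ² - trace · λ + det = 0.
  trace = 17 + 19 = 36, det = 17·19 - (5)² = 298.
Step 2 — discriminant:
  Δ = trace² - 4·det = 1296 - 1192 = 104.
Step 3 — eigenvalues:
  λ = (trace ± √Δ)/2 = (36 ± 10.198)/2,
  λ_1 = 23.099,  λ_2 = 12.901.

Step 4 — unit eigenvector for λ_1: solve (Sigma - λ_1 I)v = 0. First row:
  (17 - 23.099)·v_x + (5)·v_y = 0, i.e. (-6.099)·v_x + (5)·v_y = 0,
  so v ∝ (b, λ_1 - a) = (5, 6.099) = u.
  ||u|| = √((5)² + (6.099)²) = √(62.198) ≈ 7.8866,
  v_1 = u/||u|| ≈ (0.634, 0.7733) (||v_1|| = 1).

λ_1 = 23.099,  λ_2 = 12.901;  v_1 ≈ (0.634, 0.7733)


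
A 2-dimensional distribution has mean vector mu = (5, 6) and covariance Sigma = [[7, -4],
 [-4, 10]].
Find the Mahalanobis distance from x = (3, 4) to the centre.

Step 1 — centre the observation: (x - mu) = (-2, -2).

Step 2 — invert Sigma. det(Sigma) = 7·10 - (-4)² = 54.
  Sigma^{-1} = (1/det) · [[d, -b], [-b, a]] = [[0.1852, 0.0741],
 [0.0741, 0.1296]].

Step 3 — form the quadratic (x - mu)^T · Sigma^{-1} · (x - mu):
  Sigma^{-1} · (x - mu) = (-0.5185, -0.4074).
  (x - mu)^T · [Sigma^{-1} · (x - mu)] = (-2)·(-0.5185) + (-2)·(-0.4074) = 1.8519.

Step 4 — take square root: d = √(1.8519) ≈ 1.3608.

d(x, mu) = √(1.8519) ≈ 1.3608


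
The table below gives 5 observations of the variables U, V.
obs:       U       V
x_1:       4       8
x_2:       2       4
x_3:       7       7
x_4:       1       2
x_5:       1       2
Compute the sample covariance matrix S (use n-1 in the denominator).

Step 1 — column means:
  mean(U) = (4 + 2 + 7 + 1 + 1) / 5 = 15/5 = 3
  mean(V) = (8 + 4 + 7 + 2 + 2) / 5 = 23/5 = 4.6

Step 2 — sample covariance S[i,j] = (1/(n-1)) · Σ_k (x_{k,i} - mean_i) · (x_{k,j} - mean_j), with n-1 = 4.
  S[U,U] = ((1)·(1) + (-1)·(-1) + (4)·(4) + (-2)·(-2) + (-2)·(-2)) / 4 = 26/4 = 6.5
  S[U,V] = ((1)·(3.4) + (-1)·(-0.6) + (4)·(2.4) + (-2)·(-2.6) + (-2)·(-2.6)) / 4 = 24/4 = 6
  S[V,V] = ((3.4)·(3.4) + (-0.6)·(-0.6) + (2.4)·(2.4) + (-2.6)·(-2.6) + (-2.6)·(-2.6)) / 4 = 31.2/4 = 7.8

S is symmetric (S[j,i] = S[i,j]). Assembling:

S = [[6.5, 6],
 [6, 7.8]]


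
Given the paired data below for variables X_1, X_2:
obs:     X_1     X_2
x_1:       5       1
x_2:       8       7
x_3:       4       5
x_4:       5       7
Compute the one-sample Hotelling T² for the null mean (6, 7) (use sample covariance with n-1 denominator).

Step 1 — sample mean vector:
  mean(X_1) = (5 + 8 + 4 + 5) / 4 = 22/4 = 5.5
  mean(X_2) = (1 + 7 + 5 + 7) / 4 = 20/4 = 5
  x̄ = (5.5, 5),  deviation x̄ - mu_0 = (5.5, 5) - (6, 7) = (-0.5, -2).

Step 2 — sample covariance matrix, S[i,j] = (1/(n-1)) · Σ_k (x_{k,i} - mean_i) · (x_{k,j} - mean_j), divisor n-1 = 3:
  S[X_1,X_1] = ((-0.5)·(-0.5) + (2.5)·(2.5) + (-1.5)·(-1.5) + (-0.5)·(-0.5)) / 3 = 9/3 = 3
  S[X_1,X_2] = ((-0.5)·(-4) + (2.5)·(2) + (-1.5)·(0) + (-0.5)·(2)) / 3 = 6/3 = 2
  S[X_2,X_2] = ((-4)·(-4) + (2)·(2) + (0)·(0) + (2)·(2)) / 3 = 24/3 = 8
  S = [[3, 2],
 [2, 8]].

Step 3 — invert S. det(S) = 3·8 - (2)² = 20.
  S^{-1} = (1/det) · [[d, -b], [-b, a]] = [[0.4, -0.1],
 [-0.1, 0.15]].

Step 4 — quadratic form (x̄ - mu_0)^T · S^{-1} · (x̄ - mu_0):
  S^{-1} · (x̄ - mu_0) = (0, -0.25),
  (x̄ - mu_0)^T · [...] = (-0.5)·(0) + (-2)·(-0.25) = 0.5.

Step 5 — scale by n: T² = 4 · 0.5 = 2.

T² ≈ 2


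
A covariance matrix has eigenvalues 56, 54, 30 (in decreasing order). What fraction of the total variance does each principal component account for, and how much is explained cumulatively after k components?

Step 1 — total variance = trace(Sigma) = Σ λ_i = 56 + 54 + 30 = 140.

Step 2 — fraction explained by component i = λ_i / Σ λ:
  PC1: 56/140 = 0.4
  PC2: 54/140 = 0.3857
  PC3: 30/140 = 0.2143

Step 3 — cumulative fraction after k components = (λ_1 + ... + λ_k) / Σ λ:
  k = 1: 56/140 = 0.4
  k = 2: (56 + 54)/140 = 110/140 = 0.7857
  k = 3: (56 + 54 + 30)/140 = 140/140 = 1

Summary (fraction, with percent):

explained: PC1 0.4 (40%), PC2 0.3857 (38.57%), PC3 0.2143 (21.43%);  cumulative: 0.4, 0.7857, 1


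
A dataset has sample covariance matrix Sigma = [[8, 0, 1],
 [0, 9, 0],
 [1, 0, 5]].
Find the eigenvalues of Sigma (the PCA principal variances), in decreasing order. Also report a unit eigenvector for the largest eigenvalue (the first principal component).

Step 1 — characteristic polynomial p(λ) = det(λI - Sigma) = λ³ - tr·λ² + c_1·λ - det, where tr = trace, c_1 = sum of the principal 2×2 minors, det = det(Sigma):
  tr = 8 + 9 + 5 = 22,
  c_1 = (8·9 - (0)²) + (8·5 - (1)²) + (9·5 - (0)²) = 72 + 39 + 45 = 156,
  det = 8·(9·5 - (0)²) - (0)·((0)·5 - (0)·(1)) + (1)·((0)·(0) - 9·(1)) = 8·(45) - (0)·(0) + (1)·(-9) = 351.
  So p(λ) = λ³ - 22λ² + 156λ - 351.
Step 2 — look for an integer root (rational root theorem: any rational root is an integer divisor of 351). Testing λ = 9:
  p(9) = 729 - 1782 + 1404 - 351 = 0  ✓
  Dividing out (λ - 9): p(λ) = (λ - 9)(λ² - 13λ + 39).
Step 3 — remaining eigenvalues from the quadratic λ² - 13λ + 39 = 0:
  Δ = 13² - 4·39 = 169 - 156 = 13,  λ = (13 ± √13)/2 = (13 ± 3.6056)/2 ≈ 8.3028 or 4.6972.
  Sorted: λ_1 = 9,  λ_2 = 8.3028,  λ_3 = 4.6972  (check: sum = 22 = tr ✓).

Step 4 — unit eigenvector for λ_1 = 9: v spans the null space of (Sigma - λ_1 I), whose rows are
  r_1 = (-1, 0, 1),  r_2 = (0, 0, 0),  r_3 = (1, 0, -4).
  v is orthogonal to every row, so take v ∝ r_1 × r_3 = ((0)·(-4) - (1)·(0), (1)·(1) - (-1)·(-4), (-1)·(0) - (0)·(1)) = (0, -3, 0).
  Rescale (divide by 3; multiply by -1 so the first nonzero entry is positive): u = (0, 1, 0).
  ||u|| = √((0)² + (1)² + (0)²) = √(1) = 1,  v_1 = u/||u|| ≈ (0, 1, 0) (||v_1|| = 1).

λ_1 = 9,  λ_2 = 8.3028,  λ_3 = 4.6972;  v_1 ≈ (0, 1, 0)


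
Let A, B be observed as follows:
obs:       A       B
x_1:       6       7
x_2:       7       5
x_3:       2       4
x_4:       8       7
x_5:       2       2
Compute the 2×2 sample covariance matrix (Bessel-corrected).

Step 1 — column means:
  mean(A) = (6 + 7 + 2 + 8 + 2) / 5 = 25/5 = 5
  mean(B) = (7 + 5 + 4 + 7 + 2) / 5 = 25/5 = 5

Step 2 — sample covariance S[i,j] = (1/(n-1)) · Σ_k (x_{k,i} - mean_i) · (x_{k,j} - mean_j), with n-1 = 4.
  S[A,A] = ((1)·(1) + (2)·(2) + (-3)·(-3) + (3)·(3) + (-3)·(-3)) / 4 = 32/4 = 8
  S[A,B] = ((1)·(2) + (2)·(0) + (-3)·(-1) + (3)·(2) + (-3)·(-3)) / 4 = 20/4 = 5
  S[B,B] = ((2)·(2) + (0)·(0) + (-1)·(-1) + (2)·(2) + (-3)·(-3)) / 4 = 18/4 = 4.5

S is symmetric (S[j,i] = S[i,j]). Assembling:

S = [[8, 5],
 [5, 4.5]]


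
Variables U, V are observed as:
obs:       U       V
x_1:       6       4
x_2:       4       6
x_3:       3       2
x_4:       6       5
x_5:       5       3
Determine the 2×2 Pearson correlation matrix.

Step 1 — column means:
  mean(U) = (6 + 4 + 3 + 6 + 5) / 5 = 24/5 = 4.8
  mean(V) = (4 + 6 + 2 + 5 + 3) / 5 = 20/5 = 4

Step 2 — sample variances and covariances s[i,j] = (1/(n-1)) · Σ_k (x_{k,i} - mean_i) · (x_{k,j} - mean_j), with n-1 = 4:
  s[U,U] = ((1.2)·(1.2) + (-0.8)·(-0.8) + (-1.8)·(-1.8) + (1.2)·(1.2) + (0.2)·(0.2)) / 4 = 6.8/4 = 1.7
  s[U,V] = ((1.2)·(0) + (-0.8)·(2) + (-1.8)·(-2) + (1.2)·(1) + (0.2)·(-1)) / 4 = 3/4 = 0.75
  s[V,V] = ((0)·(0) + (2)·(2) + (-2)·(-2) + (1)·(1) + (-1)·(-1)) / 4 = 10/4 = 2.5
  Sample standard deviations s_i = √(s[i,i]):
  s(U) = √(1.7) = 1.3038
  s(V) = √(2.5) = 1.5811

Step 3 — r_{ij} = s_{ij} / (s_i · s_j):
  r[U,U] = 1 (diagonal).
  r[U,V] = 0.75 / (1.3038 · 1.5811) = 0.75 / 2.0616 = 0.3638
  r[V,V] = 1 (diagonal).

R is symmetric with unit diagonal. Assembling:

R = [[1, 0.3638],
 [0.3638, 1]]


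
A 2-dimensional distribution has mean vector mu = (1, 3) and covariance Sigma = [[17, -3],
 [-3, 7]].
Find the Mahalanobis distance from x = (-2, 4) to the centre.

Step 1 — centre the observation: (x - mu) = (-3, 1).

Step 2 — invert Sigma. det(Sigma) = 17·7 - (-3)² = 110.
  Sigma^{-1} = (1/det) · [[d, -b], [-b, a]] = [[0.0636, 0.0273],
 [0.0273, 0.1545]].

Step 3 — form the quadratic (x - mu)^T · Sigma^{-1} · (x - mu):
  Sigma^{-1} · (x - mu) = (-0.1636, 0.0727).
  (x - mu)^T · [Sigma^{-1} · (x - mu)] = (-3)·(-0.1636) + (1)·(0.0727) = 0.5636.

Step 4 — take square root: d = √(0.5636) ≈ 0.7508.

d(x, mu) = √(0.5636) ≈ 0.7508


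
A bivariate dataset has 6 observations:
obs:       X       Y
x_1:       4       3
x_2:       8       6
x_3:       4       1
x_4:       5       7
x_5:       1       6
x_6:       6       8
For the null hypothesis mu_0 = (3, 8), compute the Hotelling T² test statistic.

Step 1 — sample mean vector:
  mean(X) = (4 + 8 + 4 + 5 + 1 + 6) / 6 = 28/6 = 4.6667
  mean(Y) = (3 + 6 + 1 + 7 + 6 + 8) / 6 = 31/6 = 5.1667
  x̄ = (4.6667, 5.1667),  deviation x̄ - mu_0 = (4.6667, 5.1667) - (3, 8) = (1.6667, -2.8333).

Step 2 — sample covariance matrix, S[i,j] = (1/(n-1)) · Σ_k (x_{k,i} - mean_i) · (x_{k,j} - mean_j), divisor n-1 = 5:
  S[X,X] = ((-0.6667)·(-0.6667) + (3.3333)·(3.3333) + (-0.6667)·(-0.6667) + (0.3333)·(0.3333) + (-3.6667)·(-3.6667) + (1.3333)·(1.3333)) / 5 = 27.3333/5 = 5.4667
  S[X,Y] = ((-0.6667)·(-2.1667) + (3.3333)·(0.8333) + (-0.6667)·(-4.1667) + (0.3333)·(1.8333) + (-3.6667)·(0.8333) + (1.3333)·(2.8333)) / 5 = 8.3333/5 = 1.6667
  S[Y,Y] = ((-2.1667)·(-2.1667) + (0.8333)·(0.8333) + (-4.1667)·(-4.1667) + (1.8333)·(1.8333) + (0.8333)·(0.8333) + (2.8333)·(2.8333)) / 5 = 34.8333/5 = 6.9667
  S = [[5.4667, 1.6667],
 [1.6667, 6.9667]].

Step 3 — invert S. det(S) = 5.4667·6.9667 - (1.6667)² = 35.3067.
  S^{-1} = (1/det) · [[d, -b], [-b, a]] = [[0.1973, -0.0472],
 [-0.0472, 0.1548]].

Step 4 — quadratic form (x̄ - mu_0)^T · S^{-1} · (x̄ - mu_0):
  S^{-1} · (x̄ - mu_0) = (0.4626, -0.5174),
  (x̄ - mu_0)^T · [...] = (1.6667)·(0.4626) + (-2.8333)·(-0.5174) = 2.2369.

Step 5 — scale by n: T² = 6 · 2.2369 = 13.4215.

T² ≈ 13.4215


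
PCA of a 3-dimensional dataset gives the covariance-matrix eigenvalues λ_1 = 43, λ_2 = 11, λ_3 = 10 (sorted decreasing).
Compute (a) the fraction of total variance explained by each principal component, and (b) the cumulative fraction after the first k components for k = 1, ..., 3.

Step 1 — total variance = trace(Sigma) = Σ λ_i = 43 + 11 + 10 = 64.

Step 2 — fraction explained by component i = λ_i / Σ λ:
  PC1: 43/64 = 0.6719
  PC2: 11/64 = 0.1719
  PC3: 10/64 = 0.1562

Step 3 — cumulative fraction after k components = (λ_1 + ... + λ_k) / Σ λ:
  k = 1: 43/64 = 0.6719
  k = 2: (43 + 11)/64 = 54/64 = 0.8438
  k = 3: (43 + 11 + 10)/64 = 64/64 = 1

Summary (fraction, with percent):

explained: PC1 0.6719 (67.19%), PC2 0.1719 (17.19%), PC3 0.1562 (15.62%);  cumulative: 0.6719, 0.8438, 1


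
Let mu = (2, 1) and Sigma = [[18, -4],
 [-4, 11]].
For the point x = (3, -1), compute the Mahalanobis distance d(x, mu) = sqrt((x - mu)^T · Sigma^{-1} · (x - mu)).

Step 1 — centre the observation: (x - mu) = (1, -2).

Step 2 — invert Sigma. det(Sigma) = 18·11 - (-4)² = 182.
  Sigma^{-1} = (1/det) · [[d, -b], [-b, a]] = [[0.0604, 0.022],
 [0.022, 0.0989]].

Step 3 — form the quadratic (x - mu)^T · Sigma^{-1} · (x - mu):
  Sigma^{-1} · (x - mu) = (0.0165, -0.1758).
  (x - mu)^T · [Sigma^{-1} · (x - mu)] = (1)·(0.0165) + (-2)·(-0.1758) = 0.3681.

Step 4 — take square root: d = √(0.3681) ≈ 0.6067.

d(x, mu) = √(0.3681) ≈ 0.6067


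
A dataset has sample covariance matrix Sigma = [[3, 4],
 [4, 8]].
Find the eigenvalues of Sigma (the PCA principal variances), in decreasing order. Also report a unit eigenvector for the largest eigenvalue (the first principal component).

Step 1 — characteristic polynomial of 2×2 Sigma:
  det(Sigma - λI) = λ² - trace · λ + det = 0.
  trace = 3 + 8 = 11, det = 3·8 - (4)² = 8.
Step 2 — discriminant:
  Δ = trace² - 4·det = 121 - 32 = 89.
Step 3 — eigenvalues:
  λ = (trace ± √Δ)/2 = (11 ± 9.434)/2,
  λ_1 = 10.217,  λ_2 = 0.783.

Step 4 — unit eigenvector for λ_1: solve (Sigma - λ_1 I)v = 0. First row:
  (3 - 10.217)·v_x + (4)·v_y = 0, i.e. (-7.217)·v_x + (4)·v_y = 0,
  so v ∝ (b, λ_1 - a) = (4, 7.217) = u.
  ||u|| = √((4)² + (7.217)²) = √(68.085) ≈ 8.2514,
  v_1 = u/||u|| ≈ (0.4848, 0.8746) (||v_1|| = 1).

λ_1 = 10.217,  λ_2 = 0.783;  v_1 ≈ (0.4848, 0.8746)


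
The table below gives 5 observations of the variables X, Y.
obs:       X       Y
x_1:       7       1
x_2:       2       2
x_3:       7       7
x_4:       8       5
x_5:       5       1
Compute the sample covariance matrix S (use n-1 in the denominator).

Step 1 — column means:
  mean(X) = (7 + 2 + 7 + 8 + 5) / 5 = 29/5 = 5.8
  mean(Y) = (1 + 2 + 7 + 5 + 1) / 5 = 16/5 = 3.2

Step 2 — sample covariance S[i,j] = (1/(n-1)) · Σ_k (x_{k,i} - mean_i) · (x_{k,j} - mean_j), with n-1 = 4.
  S[X,X] = ((1.2)·(1.2) + (-3.8)·(-3.8) + (1.2)·(1.2) + (2.2)·(2.2) + (-0.8)·(-0.8)) / 4 = 22.8/4 = 5.7
  S[X,Y] = ((1.2)·(-2.2) + (-3.8)·(-1.2) + (1.2)·(3.8) + (2.2)·(1.8) + (-0.8)·(-2.2)) / 4 = 12.2/4 = 3.05
  S[Y,Y] = ((-2.2)·(-2.2) + (-1.2)·(-1.2) + (3.8)·(3.8) + (1.8)·(1.8) + (-2.2)·(-2.2)) / 4 = 28.8/4 = 7.2

S is symmetric (S[j,i] = S[i,j]). Assembling:

S = [[5.7, 3.05],
 [3.05, 7.2]]


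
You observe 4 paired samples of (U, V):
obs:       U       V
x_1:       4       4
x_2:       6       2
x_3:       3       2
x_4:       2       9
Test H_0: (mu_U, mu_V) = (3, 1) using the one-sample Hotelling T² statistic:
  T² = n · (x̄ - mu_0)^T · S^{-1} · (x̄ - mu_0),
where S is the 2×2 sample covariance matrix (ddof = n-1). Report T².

Step 1 — sample mean vector:
  mean(U) = (4 + 6 + 3 + 2) / 4 = 15/4 = 3.75
  mean(V) = (4 + 2 + 2 + 9) / 4 = 17/4 = 4.25
  x̄ = (3.75, 4.25),  deviation x̄ - mu_0 = (3.75, 4.25) - (3, 1) = (0.75, 3.25).

Step 2 — sample covariance matrix, S[i,j] = (1/(n-1)) · Σ_k (x_{k,i} - mean_i) · (x_{k,j} - mean_j), divisor n-1 = 3:
  S[U,U] = ((0.25)·(0.25) + (2.25)·(2.25) + (-0.75)·(-0.75) + (-1.75)·(-1.75)) / 3 = 8.75/3 = 2.9167
  S[U,V] = ((0.25)·(-0.25) + (2.25)·(-2.25) + (-0.75)·(-2.25) + (-1.75)·(4.75)) / 3 = -11.75/3 = -3.9167
  S[V,V] = ((-0.25)·(-0.25) + (-2.25)·(-2.25) + (-2.25)·(-2.25) + (4.75)·(4.75)) / 3 = 32.75/3 = 10.9167
  S = [[2.9167, -3.9167],
 [-3.9167, 10.9167]].

Step 3 — invert S. det(S) = 2.9167·10.9167 - (-3.9167)² = 16.5.
  S^{-1} = (1/det) · [[d, -b], [-b, a]] = [[0.6616, 0.2374],
 [0.2374, 0.1768]].

Step 4 — quadratic form (x̄ - mu_0)^T · S^{-1} · (x̄ - mu_0):
  S^{-1} · (x̄ - mu_0) = (1.2677, 0.7525),
  (x̄ - mu_0)^T · [...] = (0.75)·(1.2677) + (3.25)·(0.7525) = 3.3965.

Step 5 — scale by n: T² = 4 · 3.3965 = 13.5859.

T² ≈ 13.5859


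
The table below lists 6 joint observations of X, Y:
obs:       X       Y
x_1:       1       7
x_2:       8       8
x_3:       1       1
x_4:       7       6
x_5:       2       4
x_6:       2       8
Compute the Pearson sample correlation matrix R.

Step 1 — column means:
  mean(X) = (1 + 8 + 1 + 7 + 2 + 2) / 6 = 21/6 = 3.5
  mean(Y) = (7 + 8 + 1 + 6 + 4 + 8) / 6 = 34/6 = 5.6667

Step 2 — sample variances and covariances s[i,j] = (1/(n-1)) · Σ_k (x_{k,i} - mean_i) · (x_{k,j} - mean_j), with n-1 = 5:
  s[X,X] = ((-2.5)·(-2.5) + (4.5)·(4.5) + (-2.5)·(-2.5) + (3.5)·(3.5) + (-1.5)·(-1.5) + (-1.5)·(-1.5)) / 5 = 49.5/5 = 9.9
  s[X,Y] = ((-2.5)·(1.3333) + (4.5)·(2.3333) + (-2.5)·(-4.6667) + (3.5)·(0.3333) + (-1.5)·(-1.6667) + (-1.5)·(2.3333)) / 5 = 19/5 = 3.8
  s[Y,Y] = ((1.3333)·(1.3333) + (2.3333)·(2.3333) + (-4.6667)·(-4.6667) + (0.3333)·(0.3333) + (-1.6667)·(-1.6667) + (2.3333)·(2.3333)) / 5 = 37.3333/5 = 7.4667
  Sample standard deviations s_i = √(s[i,i]):
  s(X) = √(9.9) = 3.1464
  s(Y) = √(7.4667) = 2.7325

Step 3 — r_{ij} = s_{ij} / (s_i · s_j):
  r[X,X] = 1 (diagonal).
  r[X,Y] = 3.8 / (3.1464 · 2.7325) = 3.8 / 8.5977 = 0.442
  r[Y,Y] = 1 (diagonal).

R is symmetric with unit diagonal. Assembling:

R = [[1, 0.442],
 [0.442, 1]]


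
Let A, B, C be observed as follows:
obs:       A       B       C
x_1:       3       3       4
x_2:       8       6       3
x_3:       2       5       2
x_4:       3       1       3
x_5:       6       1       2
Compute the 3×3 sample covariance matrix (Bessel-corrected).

Step 1 — column means:
  mean(A) = (3 + 8 + 2 + 3 + 6) / 5 = 22/5 = 4.4
  mean(B) = (3 + 6 + 5 + 1 + 1) / 5 = 16/5 = 3.2
  mean(C) = (4 + 3 + 2 + 3 + 2) / 5 = 14/5 = 2.8

Step 2 — sample covariance S[i,j] = (1/(n-1)) · Σ_k (x_{k,i} - mean_i) · (x_{k,j} - mean_j), with n-1 = 4.
  S[A,A] = ((-1.4)·(-1.4) + (3.6)·(3.6) + (-2.4)·(-2.4) + (-1.4)·(-1.4) + (1.6)·(1.6)) / 4 = 25.2/4 = 6.3
  S[A,B] = ((-1.4)·(-0.2) + (3.6)·(2.8) + (-2.4)·(1.8) + (-1.4)·(-2.2) + (1.6)·(-2.2)) / 4 = 5.6/4 = 1.4
  S[A,C] = ((-1.4)·(1.2) + (3.6)·(0.2) + (-2.4)·(-0.8) + (-1.4)·(0.2) + (1.6)·(-0.8)) / 4 = -0.6/4 = -0.15
  S[B,B] = ((-0.2)·(-0.2) + (2.8)·(2.8) + (1.8)·(1.8) + (-2.2)·(-2.2) + (-2.2)·(-2.2)) / 4 = 20.8/4 = 5.2
  S[B,C] = ((-0.2)·(1.2) + (2.8)·(0.2) + (1.8)·(-0.8) + (-2.2)·(0.2) + (-2.2)·(-0.8)) / 4 = 0.2/4 = 0.05
  S[C,C] = ((1.2)·(1.2) + (0.2)·(0.2) + (-0.8)·(-0.8) + (0.2)·(0.2) + (-0.8)·(-0.8)) / 4 = 2.8/4 = 0.7

S is symmetric (S[j,i] = S[i,j]). Assembling:

S = [[6.3, 1.4, -0.15],
 [1.4, 5.2, 0.05],
 [-0.15, 0.05, 0.7]]
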